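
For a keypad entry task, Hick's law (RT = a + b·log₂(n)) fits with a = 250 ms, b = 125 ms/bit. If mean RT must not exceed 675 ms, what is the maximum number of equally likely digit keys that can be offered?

Information budget: (675 − 250)/125 = 3.4000 bits, so n ≤ 2^3.4000 = 10.556 → at most 10.

10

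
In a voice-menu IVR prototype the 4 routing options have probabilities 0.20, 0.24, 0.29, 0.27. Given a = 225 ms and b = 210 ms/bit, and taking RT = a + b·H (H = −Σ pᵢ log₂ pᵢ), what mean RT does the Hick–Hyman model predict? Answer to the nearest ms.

642 ms

H = 0.20·log₂(1/0.20) + 0.24·log₂(1/0.24) + 0.29·log₂(1/0.29) + 0.27·log₂(1/0.27) = 1.9864 bits.
RT = 225 + 210 × 1.9864 = 642.15 ms.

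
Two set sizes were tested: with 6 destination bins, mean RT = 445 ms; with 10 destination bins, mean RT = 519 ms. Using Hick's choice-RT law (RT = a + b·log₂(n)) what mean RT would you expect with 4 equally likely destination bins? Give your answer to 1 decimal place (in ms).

386.3 ms

Fit slope and intercept:
  b = (519 − 445) / (log₂ 10 − log₂ 6) = 74 / (3.3219 − 2.5850) = 100.412 ms/bit
  a = 445 − 100.412 × 2.5850 = 185.439 ms
Then RT(4) = 185.439 + 100.412 × log₂ 4 = 185.439 + 100.412 × 2 ≈ 386.263 ms.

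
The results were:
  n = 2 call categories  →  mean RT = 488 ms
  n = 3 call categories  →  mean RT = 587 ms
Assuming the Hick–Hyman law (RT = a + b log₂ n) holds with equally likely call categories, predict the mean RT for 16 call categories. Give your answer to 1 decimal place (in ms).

995.7 ms

Fit slope and intercept:
  b = (587 − 488) / (log₂ 3 − log₂ 2) = 99 / (1.5850 − 1) = 169.242 ms/bit
  a = 488 − 169.242 × 1 = 318.758 ms
Then RT(16) = 318.758 + 169.242 × log₂ 16 = 318.758 + 169.242 × 4 ≈ 995.725 ms.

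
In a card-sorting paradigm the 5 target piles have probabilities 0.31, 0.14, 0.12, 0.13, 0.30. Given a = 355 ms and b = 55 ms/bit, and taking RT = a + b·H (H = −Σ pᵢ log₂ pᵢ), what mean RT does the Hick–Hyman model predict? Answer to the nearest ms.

Entropy contributions −pᵢ log₂ pᵢ: 0.5238, 0.3971, 0.3671, 0.3826, 0.5211; sum H = 2.1917 bits.
RT = a + bH = 355 + 55·2.1917 = 475.54 ms.

476 ms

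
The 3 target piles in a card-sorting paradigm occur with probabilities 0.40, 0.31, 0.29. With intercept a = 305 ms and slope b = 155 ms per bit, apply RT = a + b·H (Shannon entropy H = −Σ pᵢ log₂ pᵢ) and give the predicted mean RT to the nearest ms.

Entropy contributions −pᵢ log₂ pᵢ: 0.5288, 0.5238, 0.5179; sum H = 1.5705 bits.
RT = a + bH = 305 + 155·1.5705 = 548.42 ms.

548 ms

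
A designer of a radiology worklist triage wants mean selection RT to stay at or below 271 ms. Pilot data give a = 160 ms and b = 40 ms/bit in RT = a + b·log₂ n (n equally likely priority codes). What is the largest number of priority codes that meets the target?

6

40·log₂ n ≤ 271 − 160 = 111, giving log₂ n ≤ 2.7750 and n ≤ 6.845. The largest whole number is 6.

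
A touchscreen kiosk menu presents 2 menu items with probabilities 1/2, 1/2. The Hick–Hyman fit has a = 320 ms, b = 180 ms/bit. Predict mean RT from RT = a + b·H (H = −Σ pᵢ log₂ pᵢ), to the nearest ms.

500 ms

H = −Σ pᵢ log₂ pᵢ = 0.5·1 + 0.5·1 = 1.000 bits.
RT = 320 + 180 × 1.000 = 500.00 ms.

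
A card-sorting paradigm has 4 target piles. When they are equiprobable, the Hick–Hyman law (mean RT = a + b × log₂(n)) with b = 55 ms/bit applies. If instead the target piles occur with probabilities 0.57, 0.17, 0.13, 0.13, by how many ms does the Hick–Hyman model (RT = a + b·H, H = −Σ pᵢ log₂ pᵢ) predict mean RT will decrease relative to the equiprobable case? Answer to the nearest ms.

The RT saving is b·ΔH. Equiprobable H₀ = log₂(4) = 2.0000 bits; with the given probabilities H = 1.6621 bits.
b·(H₀ − H) = 55 × (2.0000 − 1.6621) = 18.58 ms.

19 ms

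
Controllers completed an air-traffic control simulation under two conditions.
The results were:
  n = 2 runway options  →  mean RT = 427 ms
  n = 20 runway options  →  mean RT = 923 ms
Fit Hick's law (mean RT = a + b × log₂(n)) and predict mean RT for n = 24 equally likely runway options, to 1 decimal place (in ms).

962.3 ms

RT is linear in log₂ n, so two points fix the line:
  b = (923 − 427) / (log₂ 20 − log₂ 2) = 496 / (4.3219 − 1) = 149.311 ms/bit
  a = 427 − 149.311 × 1 = 277.689 ms
Then RT(24) = 277.689 + 149.311 × log₂ 24 = 277.689 + 149.311 × 4.5850 ≈ 962.274 ms.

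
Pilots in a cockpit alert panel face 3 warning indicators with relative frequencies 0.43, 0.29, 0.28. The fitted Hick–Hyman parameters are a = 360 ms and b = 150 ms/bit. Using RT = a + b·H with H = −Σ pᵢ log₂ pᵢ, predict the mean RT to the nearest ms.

H = 0.43·log₂(1/0.43) + 0.29·log₂(1/0.29) + 0.28·log₂(1/0.28) = 1.5557 bits.
RT = 360 + 150 × 1.5557 = 593.35 ms.

593 ms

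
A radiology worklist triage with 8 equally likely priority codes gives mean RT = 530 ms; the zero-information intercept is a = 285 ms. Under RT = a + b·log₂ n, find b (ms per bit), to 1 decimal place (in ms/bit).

81.7 ms/bit

log₂(8) = 3 bits.
b = (RT − a)/log₂ n = (530 − 285) / 3 = 81.667 ms/bit.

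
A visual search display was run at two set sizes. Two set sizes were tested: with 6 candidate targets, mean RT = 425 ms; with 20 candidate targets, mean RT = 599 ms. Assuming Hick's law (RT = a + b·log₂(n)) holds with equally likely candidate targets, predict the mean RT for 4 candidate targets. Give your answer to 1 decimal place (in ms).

366.4 ms

Fit slope and intercept:
  b = (599 − 425) / (log₂ 20 − log₂ 6) = 174 / (4.3219 − 2.5850) = 100.175 ms/bit
  a = 425 − 100.175 × 2.5850 = 166.052 ms
Then RT(4) = 166.052 + 100.175 × log₂ 4 = 166.052 + 100.175 × 2 ≈ 366.402 ms.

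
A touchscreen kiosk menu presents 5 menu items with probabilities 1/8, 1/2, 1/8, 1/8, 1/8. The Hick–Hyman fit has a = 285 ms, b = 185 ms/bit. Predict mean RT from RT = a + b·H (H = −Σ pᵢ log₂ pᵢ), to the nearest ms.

655 ms

Each term −pᵢ log₂ pᵢ: 0.125·3 + 0.5·1 + 0.125·3 + 0.125·3 + 0.125·3; summed, H = 2.000 bits.
Mean RT = a + bH = 285 + 185·2.000 = 655.00 ms.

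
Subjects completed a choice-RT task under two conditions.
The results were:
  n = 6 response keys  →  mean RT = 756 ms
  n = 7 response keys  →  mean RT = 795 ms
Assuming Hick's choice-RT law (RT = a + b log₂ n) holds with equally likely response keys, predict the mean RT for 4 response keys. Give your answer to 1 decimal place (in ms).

653.4 ms

With log₂ n on the abscissa the relation is linear; from the two conditions:
  b = (795 − 756) / (log₂ 7 − log₂ 6) = 39 / (2.8074 − 2.5850) = 175.366 ms/bit
  a = 756 − 175.366 × 2.5850 = 302.686 ms
Then RT(4) = 302.686 + 175.366 × log₂ 4 = 302.686 + 175.366 × 2 ≈ 653.418 ms.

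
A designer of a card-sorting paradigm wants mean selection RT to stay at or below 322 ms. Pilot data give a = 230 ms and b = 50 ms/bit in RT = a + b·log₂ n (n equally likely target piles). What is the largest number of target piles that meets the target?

50·log₂ n ≤ 322 − 230 = 92, giving log₂ n ≤ 1.8400 and n ≤ 3.580. The largest whole number is 3.

3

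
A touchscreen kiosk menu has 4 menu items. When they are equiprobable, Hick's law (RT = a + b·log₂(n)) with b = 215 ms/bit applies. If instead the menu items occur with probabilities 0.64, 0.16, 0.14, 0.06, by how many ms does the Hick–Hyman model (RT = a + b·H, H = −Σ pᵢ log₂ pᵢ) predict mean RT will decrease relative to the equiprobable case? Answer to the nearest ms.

113 ms

Equiprobable entropy H₀ = log₂ 4 = 2.0000 bits.
Skewed entropy H = −Σ pᵢ log₂ pᵢ = 1.4757 bits.
ΔRT = b·(H₀ − H) = 215 × 0.5243 = 112.72 ms.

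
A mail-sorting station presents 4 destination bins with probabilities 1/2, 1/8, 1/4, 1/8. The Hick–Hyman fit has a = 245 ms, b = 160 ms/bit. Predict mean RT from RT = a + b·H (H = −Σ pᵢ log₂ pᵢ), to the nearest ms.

Each term −pᵢ log₂ pᵢ: 0.5·1 + 0.125·3 + 0.25·2 + 0.125·3; summed, H = 1.750 bits.
Mean RT = a + bH = 245 + 160·1.750 = 525.00 ms.

525 ms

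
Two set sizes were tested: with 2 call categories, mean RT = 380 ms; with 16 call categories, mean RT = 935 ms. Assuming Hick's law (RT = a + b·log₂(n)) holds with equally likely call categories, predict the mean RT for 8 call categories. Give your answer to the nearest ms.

750 ms

Solve the two-equation system in a and b:
  b = (935 − 380) / (log₂ 16 − log₂ 2) = 555 / (4 − 1) = 185 ms/bit
  a = 380 − 185 × 1 = 195 ms
Then RT(8) = 195 + 185 × log₂ 8 = 195 + 185 × 3 ≈ 750.000 ms.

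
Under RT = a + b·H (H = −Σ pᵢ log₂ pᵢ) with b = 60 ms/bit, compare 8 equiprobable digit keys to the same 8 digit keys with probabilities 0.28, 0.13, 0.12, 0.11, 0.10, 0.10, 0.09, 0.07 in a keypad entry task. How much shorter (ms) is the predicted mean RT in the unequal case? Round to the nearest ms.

8 ms

Equiprobable entropy H₀ = log₂ 8 = 3.0000 bits.
Skewed entropy H = −Σ pᵢ log₂ pᵢ = 2.8598 bits.
ΔRT = b·(H₀ − H) = 60 × 0.1402 = 8.41 ms.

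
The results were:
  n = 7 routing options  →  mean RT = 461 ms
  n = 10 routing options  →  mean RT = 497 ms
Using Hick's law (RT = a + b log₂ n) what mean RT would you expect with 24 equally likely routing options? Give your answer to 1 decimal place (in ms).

585.4 ms

RT is linear in log₂ n, so two points fix the line:
  b = (497 − 461) / (log₂ 10 − log₂ 7) = 36 / (3.3219 − 2.8074) = 69.961 ms/bit
  a = 461 − 69.961 × 2.8074 = 264.595 ms
Then RT(24) = 264.595 + 69.961 × log₂ 24 = 264.595 + 69.961 × 4.5850 ≈ 585.363 ms.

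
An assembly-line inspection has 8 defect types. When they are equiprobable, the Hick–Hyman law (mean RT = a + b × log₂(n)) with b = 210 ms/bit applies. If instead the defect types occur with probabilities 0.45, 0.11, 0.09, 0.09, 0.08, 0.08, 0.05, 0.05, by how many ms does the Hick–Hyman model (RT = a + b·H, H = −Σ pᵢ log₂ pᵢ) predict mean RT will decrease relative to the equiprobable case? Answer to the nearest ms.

Equiprobable entropy H₀ = log₂ 8 = 3.0000 bits.
Skewed entropy H = −Σ pᵢ log₂ pᵢ = 2.5092 bits.
ΔRT = b·(H₀ − H) = 210 × 0.4908 = 103.07 ms.

103 ms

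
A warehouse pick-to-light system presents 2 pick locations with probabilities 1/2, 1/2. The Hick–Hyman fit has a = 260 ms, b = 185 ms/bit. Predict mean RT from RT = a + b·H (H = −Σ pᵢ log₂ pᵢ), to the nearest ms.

445 ms

H = −Σ pᵢ log₂ pᵢ = 0.5·1 + 0.5·1 = 1.000 bits.
RT = 260 + 185 × 1.000 = 445.00 ms.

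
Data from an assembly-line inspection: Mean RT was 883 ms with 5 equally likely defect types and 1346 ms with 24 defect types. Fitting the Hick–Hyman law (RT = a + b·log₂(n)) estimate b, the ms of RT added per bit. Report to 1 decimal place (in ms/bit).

b = (RT₂ − RT₁)/(log₂ n₂ − log₂ n₁) = (1346 − 883)/(4.5850 − 2.3219) = 204.593 ms/bit.

204.6 ms/bit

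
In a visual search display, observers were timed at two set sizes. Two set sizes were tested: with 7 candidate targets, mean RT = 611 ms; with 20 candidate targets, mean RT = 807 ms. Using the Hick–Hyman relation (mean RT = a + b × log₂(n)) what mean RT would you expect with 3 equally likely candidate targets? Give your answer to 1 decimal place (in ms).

452.8 ms

With log₂ n on the abscissa the relation is linear; from the two conditions:
  b = (807 − 611) / (log₂ 20 − log₂ 7) = 196 / (4.3219 − 2.8074) = 129.409 ms/bit
  a = 611 − 129.409 × 2.8074 = 247.702 ms
Then RT(3) = 247.702 + 129.409 × log₂ 3 = 247.702 + 129.409 × 1.5850 ≈ 452.811 ms.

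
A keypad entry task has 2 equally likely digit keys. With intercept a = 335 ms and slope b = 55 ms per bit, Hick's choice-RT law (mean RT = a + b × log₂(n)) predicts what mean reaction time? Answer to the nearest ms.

log₂(2) = 1 bits, so RT = 335 + 55 × 1 ≈ 390.000 ms.

390 ms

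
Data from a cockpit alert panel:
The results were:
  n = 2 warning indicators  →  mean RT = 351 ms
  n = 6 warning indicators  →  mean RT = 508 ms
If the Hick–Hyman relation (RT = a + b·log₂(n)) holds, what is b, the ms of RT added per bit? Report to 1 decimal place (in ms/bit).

99.1 ms/bit

Slope: b = (508 − 351) / (log₂ 6 − log₂ 2) = 157/1.5850 = 99.056 ms/bit.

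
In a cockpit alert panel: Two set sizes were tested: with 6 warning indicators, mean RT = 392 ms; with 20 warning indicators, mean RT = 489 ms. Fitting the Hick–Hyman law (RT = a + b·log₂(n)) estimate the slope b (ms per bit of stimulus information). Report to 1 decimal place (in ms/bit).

Slope: b = (489 − 392) / (log₂ 20 − log₂ 6) = 97/1.7370 = 55.845 ms/bit.

55.8 ms/bit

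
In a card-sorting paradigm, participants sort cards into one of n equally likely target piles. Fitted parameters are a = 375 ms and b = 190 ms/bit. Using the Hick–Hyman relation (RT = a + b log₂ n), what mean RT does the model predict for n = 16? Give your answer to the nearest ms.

log₂(16) = 4 bits, so RT = 375 + 190 × 4 ≈ 1135.000 ms.

1135 ms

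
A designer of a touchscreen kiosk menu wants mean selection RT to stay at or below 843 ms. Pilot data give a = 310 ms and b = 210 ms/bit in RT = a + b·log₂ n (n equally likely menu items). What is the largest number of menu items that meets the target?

210·log₂ n ≤ 843 − 310 = 533, giving log₂ n ≤ 2.5381 and n ≤ 5.808. The largest whole number is 5.

5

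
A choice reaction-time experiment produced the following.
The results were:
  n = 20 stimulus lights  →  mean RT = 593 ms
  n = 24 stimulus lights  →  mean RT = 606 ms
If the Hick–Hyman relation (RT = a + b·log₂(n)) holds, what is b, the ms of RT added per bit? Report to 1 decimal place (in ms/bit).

49.4 ms/bit

The slope on a log₂ axis is (606 − 593) / (4.5850 − 4.3219) = 49.423 ms/bit.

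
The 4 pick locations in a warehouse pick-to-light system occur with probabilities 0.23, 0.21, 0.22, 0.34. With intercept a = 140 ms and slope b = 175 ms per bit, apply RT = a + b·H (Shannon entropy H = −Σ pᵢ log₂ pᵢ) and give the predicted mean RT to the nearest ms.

H = 0.23·log₂(1/0.23) + 0.21·log₂(1/0.21) + 0.22·log₂(1/0.22) + 0.34·log₂(1/0.34) = 1.9702 bits.
RT = 140 + 175 × 1.9702 = 484.79 ms.

485 ms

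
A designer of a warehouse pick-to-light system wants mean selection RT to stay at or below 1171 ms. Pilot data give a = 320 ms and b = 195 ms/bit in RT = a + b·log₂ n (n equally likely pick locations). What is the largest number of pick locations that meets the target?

20

Set 320 + 195·log₂ n ≤ 1171 → log₂ n ≤ (1171 − 320)/195 = 4.3641.
So n ≤ 2^4.3641 = 20.593; the largest integer n is 20.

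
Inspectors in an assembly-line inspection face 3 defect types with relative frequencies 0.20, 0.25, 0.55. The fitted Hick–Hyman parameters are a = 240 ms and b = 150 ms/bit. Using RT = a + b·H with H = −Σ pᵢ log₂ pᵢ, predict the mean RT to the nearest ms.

H = 0.20·log₂(1/0.20) + 0.25·log₂(1/0.25) + 0.55·log₂(1/0.55) = 1.4388 bits.
RT = 240 + 150 × 1.4388 = 455.81 ms.

456 ms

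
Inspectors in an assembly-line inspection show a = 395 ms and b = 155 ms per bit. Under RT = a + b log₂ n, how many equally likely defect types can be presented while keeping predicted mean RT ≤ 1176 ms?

Set 395 + 155·log₂ n ≤ 1176 → log₂ n ≤ (1176 − 395)/155 = 5.0387.
So n ≤ 2^5.0387 = 32.870; the largest integer n is 32.

32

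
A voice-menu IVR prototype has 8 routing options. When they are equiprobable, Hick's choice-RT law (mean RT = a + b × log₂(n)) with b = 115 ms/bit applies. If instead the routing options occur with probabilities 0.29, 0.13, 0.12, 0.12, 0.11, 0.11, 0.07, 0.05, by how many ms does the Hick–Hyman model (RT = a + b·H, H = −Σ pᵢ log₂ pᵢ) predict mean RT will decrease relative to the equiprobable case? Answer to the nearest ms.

21 ms

Equiprobable entropy H₀ = log₂ 8 = 3.0000 bits.
Skewed entropy H = −Σ pᵢ log₂ pᵢ = 2.8199 bits.
ΔRT = b·(H₀ − H) = 115 × 0.1801 = 20.71 ms.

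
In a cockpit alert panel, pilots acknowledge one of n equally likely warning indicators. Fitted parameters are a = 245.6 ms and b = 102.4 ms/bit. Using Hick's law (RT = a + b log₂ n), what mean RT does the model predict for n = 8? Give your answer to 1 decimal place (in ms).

log₂(8) = 3 bits, so RT = 245.6 + 102.4 × 3 ≈ 552.800 ms.

552.8 ms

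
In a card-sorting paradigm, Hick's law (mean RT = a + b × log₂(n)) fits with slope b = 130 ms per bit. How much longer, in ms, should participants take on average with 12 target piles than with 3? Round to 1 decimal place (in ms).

The intercept a cancels: ΔRT = b·(log₂ n₂ − log₂ n₁) = b·log₂(n₂/n₁).
log₂(12) − log₂(3) = log₂(12/3) = log₂(4) = 2.
ΔRT = 130 × 2.0000 = 260.000 ms.

260.0 ms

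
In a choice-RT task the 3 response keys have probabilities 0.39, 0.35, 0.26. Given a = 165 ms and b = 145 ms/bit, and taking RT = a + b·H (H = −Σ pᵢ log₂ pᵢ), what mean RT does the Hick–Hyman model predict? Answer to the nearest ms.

392 ms

Entropy contributions −pᵢ log₂ pᵢ: 0.5298, 0.5301, 0.5053; sum H = 1.5652 bits.
RT = a + bH = 165 + 145·1.5652 = 391.95 ms.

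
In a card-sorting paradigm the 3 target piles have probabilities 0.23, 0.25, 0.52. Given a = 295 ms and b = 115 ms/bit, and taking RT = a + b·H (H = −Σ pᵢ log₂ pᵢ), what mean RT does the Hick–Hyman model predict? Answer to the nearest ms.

465 ms

Entropy contributions −pᵢ log₂ pᵢ: 0.4877, 0.5000, 0.4906; sum H = 1.4782 bits.
RT = a + bH = 295 + 115·1.4782 = 465.00 ms.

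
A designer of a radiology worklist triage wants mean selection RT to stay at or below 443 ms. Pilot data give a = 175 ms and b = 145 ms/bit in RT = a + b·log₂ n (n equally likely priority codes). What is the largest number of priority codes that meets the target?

3

145·log₂ n ≤ 443 − 175 = 268, giving log₂ n ≤ 1.8483 and n ≤ 3.601. The largest whole number is 3.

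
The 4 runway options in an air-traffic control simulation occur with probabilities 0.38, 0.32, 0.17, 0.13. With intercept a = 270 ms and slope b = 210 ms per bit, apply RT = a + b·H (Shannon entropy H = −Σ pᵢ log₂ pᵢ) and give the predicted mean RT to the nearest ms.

663 ms

Entropy contributions −pᵢ log₂ pᵢ: 0.5305, 0.5260, 0.4346, 0.3826; sum H = 1.8737 bits.
RT = a + bH = 270 + 210·1.8737 = 663.48 ms.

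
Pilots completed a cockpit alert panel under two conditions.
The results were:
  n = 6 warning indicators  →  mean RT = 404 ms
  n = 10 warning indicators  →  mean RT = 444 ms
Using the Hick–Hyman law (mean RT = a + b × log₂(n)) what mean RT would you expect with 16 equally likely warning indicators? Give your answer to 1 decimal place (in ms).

RT is linear in log₂ n, so two points fix the line:
  b = (444 − 404) / (log₂ 10 − log₂ 6) = 40 / (3.3219 − 2.5850) = 54.277 ms/bit
  a = 404 − 54.277 × 2.5850 = 263.697 ms
Then RT(16) = 263.697 + 54.277 × log₂ 16 = 263.697 + 54.277 × 4 ≈ 480.803 ms.

480.8 ms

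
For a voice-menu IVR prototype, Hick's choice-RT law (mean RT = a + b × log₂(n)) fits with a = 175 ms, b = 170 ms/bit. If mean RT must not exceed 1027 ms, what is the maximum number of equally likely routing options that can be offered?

170·log₂ n ≤ 1027 − 175 = 852, giving log₂ n ≤ 5.0118 and n ≤ 32.262. The largest whole number is 32.

32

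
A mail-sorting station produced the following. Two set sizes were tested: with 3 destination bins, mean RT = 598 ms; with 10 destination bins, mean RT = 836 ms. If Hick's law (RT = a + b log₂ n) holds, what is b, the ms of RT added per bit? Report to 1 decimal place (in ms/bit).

137.0 ms/bit

Slope: b = (836 − 598) / (log₂ 10 − log₂ 3) = 238/1.7370 = 137.021 ms/bit.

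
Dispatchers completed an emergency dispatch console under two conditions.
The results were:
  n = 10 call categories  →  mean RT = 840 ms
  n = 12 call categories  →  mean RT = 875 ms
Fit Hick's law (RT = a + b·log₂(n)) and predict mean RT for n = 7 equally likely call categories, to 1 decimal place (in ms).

Fit slope and intercept:
  b = (875 − 840) / (log₂ 12 − log₂ 10) = 35 / (3.5850 − 3.3219) = 133.062 ms/bit
  a = 840 − 133.062 × 3.3219 = 397.976 ms
Then RT(7) = 397.976 + 133.062 × log₂ 7 = 397.976 + 133.062 × 2.8074 ≈ 771.530 ms.

771.5 ms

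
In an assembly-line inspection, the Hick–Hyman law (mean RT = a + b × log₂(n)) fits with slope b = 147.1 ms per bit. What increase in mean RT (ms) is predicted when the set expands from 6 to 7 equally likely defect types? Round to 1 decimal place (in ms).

32.7 ms

The intercept a cancels: ΔRT = b·(log₂ n₂ − log₂ n₁) = b·log₂(n₂/n₁).
log₂(7) − log₂(6) = 2.8074 − 2.5850 = 0.2224.
ΔRT = 147.1 × 0.2224 = 32.714 ms.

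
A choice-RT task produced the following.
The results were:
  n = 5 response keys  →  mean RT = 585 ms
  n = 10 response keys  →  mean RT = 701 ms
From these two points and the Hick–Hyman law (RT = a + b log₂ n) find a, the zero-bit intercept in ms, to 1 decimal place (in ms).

b = (RT₂ − RT₁)/(log₂ n₂ − log₂ n₁) = (701 − 585)/(3.3219 − 2.3219) = 116.000 ms/bit.
a = RT₁ − b·log₂ n₁ = 585 − 116.000 × 2.3219 = 315.656 ms.

315.7 ms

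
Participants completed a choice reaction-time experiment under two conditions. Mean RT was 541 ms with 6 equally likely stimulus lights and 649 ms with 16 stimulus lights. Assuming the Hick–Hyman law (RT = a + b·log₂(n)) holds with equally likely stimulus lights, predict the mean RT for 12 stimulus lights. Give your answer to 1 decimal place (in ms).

Solve the two-equation system in a and b:
  b = (649 − 541) / (log₂ 16 − log₂ 6) = 108 / (4 − 2.5850) = 76.323 ms/bit
  a = 541 − 76.323 × 2.5850 = 343.708 ms
Then RT(12) = 343.708 + 76.323 × log₂ 12 = 343.708 + 76.323 × 3.5850 ≈ 617.323 ms.

617.3 ms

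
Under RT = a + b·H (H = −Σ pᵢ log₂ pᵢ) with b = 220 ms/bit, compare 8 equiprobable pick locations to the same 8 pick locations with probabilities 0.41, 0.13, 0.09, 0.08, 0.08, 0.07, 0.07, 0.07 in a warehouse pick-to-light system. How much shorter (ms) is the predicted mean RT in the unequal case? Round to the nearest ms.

The RT saving is b·ΔH. Equiprobable H₀ = log₂(8) = 3.0000 bits; with the given probabilities H = 2.6114 bits.
b·(H₀ − H) = 220 × (3.0000 − 2.6114) = 85.50 ms.

85 ms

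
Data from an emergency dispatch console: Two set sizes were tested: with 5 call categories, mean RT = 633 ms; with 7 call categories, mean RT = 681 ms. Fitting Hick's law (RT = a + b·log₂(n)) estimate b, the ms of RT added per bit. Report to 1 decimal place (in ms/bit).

Slope: b = (681 − 633) / (log₂ 7 − log₂ 5) = 48/0.4854 = 98.882 ms/bit.

98.9 ms/bit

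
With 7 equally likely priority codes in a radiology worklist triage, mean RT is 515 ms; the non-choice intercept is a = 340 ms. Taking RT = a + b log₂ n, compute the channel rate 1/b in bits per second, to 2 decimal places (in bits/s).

Choice component = 515 − 340 = 175 ms over log₂(7) = 2.8074 bits.
b = 175 / 2.8074 = 62.336 ms/bit, so 1/b = 16.042 bits/s.

16.04 bits/s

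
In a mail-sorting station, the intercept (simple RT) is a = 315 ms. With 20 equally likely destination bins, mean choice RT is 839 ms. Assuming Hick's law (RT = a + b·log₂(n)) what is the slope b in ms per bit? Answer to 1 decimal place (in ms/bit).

121.2 ms/bit

20 alternatives carry log₂ 20 = 4.3219 bits; the choice cost is 839 − 315 = 524 ms, so b = 524/4.3219 = 121.242 ms/bit.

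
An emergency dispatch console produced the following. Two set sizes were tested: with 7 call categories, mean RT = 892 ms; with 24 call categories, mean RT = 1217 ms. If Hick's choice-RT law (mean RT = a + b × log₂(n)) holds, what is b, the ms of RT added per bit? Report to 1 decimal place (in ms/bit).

182.8 ms/bit

b = (RT₂ − RT₁)/(log₂ n₂ − log₂ n₁) = (1217 − 892)/(4.5850 − 2.8074) = 182.830 ms/bit.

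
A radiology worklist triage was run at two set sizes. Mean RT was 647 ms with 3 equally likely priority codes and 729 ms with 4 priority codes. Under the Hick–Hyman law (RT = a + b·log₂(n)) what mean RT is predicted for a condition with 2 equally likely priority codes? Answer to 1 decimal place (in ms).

Fit slope and intercept:
  b = (729 − 647) / (log₂ 4 − log₂ 3) = 82 / (2 − 1.5850) = 197.573 ms/bit
  a = 647 − 197.573 × 1.5850 = 333.855 ms
Then RT(2) = 333.855 + 197.573 × log₂ 2 = 333.855 + 197.573 × 1 ≈ 531.427 ms.

531.4 ms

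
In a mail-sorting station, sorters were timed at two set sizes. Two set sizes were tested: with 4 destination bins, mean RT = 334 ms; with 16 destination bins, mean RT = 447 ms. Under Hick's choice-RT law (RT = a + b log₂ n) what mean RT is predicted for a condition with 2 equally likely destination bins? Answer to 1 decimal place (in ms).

Fit slope and intercept:
  b = (447 − 334) / (log₂ 16 − log₂ 4) = 113 / (4 − 2) = 56.500 ms/bit
  a = 334 − 56.500 × 2 = 221.000 ms
Then RT(2) = 221.000 + 56.500 × log₂ 2 = 221.000 + 56.500 × 1 ≈ 277.500 ms.

277.5 ms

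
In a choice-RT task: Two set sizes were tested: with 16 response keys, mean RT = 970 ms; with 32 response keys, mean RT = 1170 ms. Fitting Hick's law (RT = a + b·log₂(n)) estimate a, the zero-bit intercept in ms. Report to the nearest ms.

The slope on a log₂ axis is (1170 − 970) / (5 − 4) = 200 ms/bit.
Intercept: a = 970 − 200·log₂(16) = 170.000 ms.

170 ms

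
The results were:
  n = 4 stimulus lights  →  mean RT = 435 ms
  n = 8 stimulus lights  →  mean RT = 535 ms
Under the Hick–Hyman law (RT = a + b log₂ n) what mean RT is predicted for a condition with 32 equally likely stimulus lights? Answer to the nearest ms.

735 ms

RT is linear in log₂ n, so two points fix the line:
  b = (535 − 435) / (log₂ 8 − log₂ 4) = 100 / (3 − 2) = 100 ms/bit
  a = 435 − 100 × 2 = 235 ms
Then RT(32) = 235 + 100 × log₂ 32 = 235 + 100 × 5 ≈ 735.000 ms.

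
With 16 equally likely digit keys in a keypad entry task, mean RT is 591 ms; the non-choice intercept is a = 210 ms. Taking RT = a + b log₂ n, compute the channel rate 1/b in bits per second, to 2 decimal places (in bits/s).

10.50 bits/s

Choice component = 591 − 210 = 381 ms over log₂(16) = 4 bits.
b = 381 / 4 = 95.250 ms/bit, so 1/b = 10.499 bits/s.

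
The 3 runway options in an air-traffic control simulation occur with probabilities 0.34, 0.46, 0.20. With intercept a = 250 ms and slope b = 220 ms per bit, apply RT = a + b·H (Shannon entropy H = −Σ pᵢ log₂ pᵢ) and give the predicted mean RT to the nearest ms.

582 ms

H = 0.34·log₂(1/0.34) + 0.46·log₂(1/0.46) + 0.20·log₂(1/0.20) = 1.5089 bits.
RT = 250 + 220 × 1.5089 = 581.96 ms.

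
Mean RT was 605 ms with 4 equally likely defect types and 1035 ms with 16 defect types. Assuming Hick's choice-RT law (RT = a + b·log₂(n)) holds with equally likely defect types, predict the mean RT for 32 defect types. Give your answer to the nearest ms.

RT is linear in log₂ n, so two points fix the line:
  b = (1035 − 605) / (log₂ 16 − log₂ 4) = 430 / (4 − 2) = 215 ms/bit
  a = 605 − 215 × 2 = 175 ms
Then RT(32) = 175 + 215 × log₂ 32 = 175 + 215 × 5 ≈ 1250.000 ms.

1250 ms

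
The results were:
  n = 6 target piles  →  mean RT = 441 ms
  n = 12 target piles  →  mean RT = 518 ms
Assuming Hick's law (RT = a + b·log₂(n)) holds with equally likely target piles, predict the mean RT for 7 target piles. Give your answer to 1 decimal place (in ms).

Fit slope and intercept:
  b = (518 − 441) / (log₂ 12 − log₂ 6) = 77 / (3.5850 − 2.5850) = 77.000 ms/bit
  a = 441 − 77.000 × 2.5850 = 241.958 ms
Then RT(7) = 241.958 + 77.000 × log₂ 7 = 241.958 + 77.000 × 2.8074 ≈ 458.124 ms.

458.1 ms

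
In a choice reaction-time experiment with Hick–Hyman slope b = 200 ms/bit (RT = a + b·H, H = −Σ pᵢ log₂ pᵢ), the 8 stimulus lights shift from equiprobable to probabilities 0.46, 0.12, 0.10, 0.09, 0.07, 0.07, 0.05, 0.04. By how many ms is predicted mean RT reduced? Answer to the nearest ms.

107 ms

Equiprobable entropy H₀ = log₂ 8 = 3.0000 bits.
Skewed entropy H = −Σ pᵢ log₂ pᵢ = 2.4662 bits.
ΔRT = b·(H₀ − H) = 200 × 0.5338 = 106.76 ms.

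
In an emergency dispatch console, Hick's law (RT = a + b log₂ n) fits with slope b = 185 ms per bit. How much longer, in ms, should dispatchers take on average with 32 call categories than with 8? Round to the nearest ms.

370 ms

ΔRT = (a + b log₂ n₂) − (a + b log₂ n₁) = b·(log₂ n₂ − log₂ n₁).
log₂(32) − log₂(8) = log₂(32/8) = log₂(4) = 2.
ΔRT = 185 × 2.0000 = 370.000 ms.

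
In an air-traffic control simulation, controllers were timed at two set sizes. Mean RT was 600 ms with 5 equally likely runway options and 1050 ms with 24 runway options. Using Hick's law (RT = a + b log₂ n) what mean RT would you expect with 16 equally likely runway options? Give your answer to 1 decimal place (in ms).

RT is linear in log₂ n, so two points fix the line:
  b = (1050 − 600) / (log₂ 24 − log₂ 5) = 450 / (4.5850 − 2.3219) = 198.848 ms/bit
  a = 600 − 198.848 × 2.3219 = 138.289 ms
Then RT(16) = 138.289 + 198.848 × log₂ 16 = 138.289 + 198.848 × 4 ≈ 933.681 ms.

933.7 ms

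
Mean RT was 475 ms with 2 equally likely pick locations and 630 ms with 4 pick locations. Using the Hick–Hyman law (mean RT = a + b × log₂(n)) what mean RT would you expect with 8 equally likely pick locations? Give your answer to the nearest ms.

With log₂ n on the abscissa the relation is linear; from the two conditions:
  b = (630 − 475) / (log₂ 4 − log₂ 2) = 155 / (2 − 1) = 155 ms/bit
  a = 475 − 155 × 1 = 320 ms
Then RT(8) = 320 + 155 × log₂ 8 = 320 + 155 × 3 ≈ 785.000 ms.

785 ms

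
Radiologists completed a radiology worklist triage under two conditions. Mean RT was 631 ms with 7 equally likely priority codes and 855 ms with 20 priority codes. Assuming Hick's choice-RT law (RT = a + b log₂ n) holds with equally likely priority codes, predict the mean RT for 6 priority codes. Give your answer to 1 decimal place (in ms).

With log₂ n on the abscissa the relation is linear; from the two conditions:
  b = (855 − 631) / (log₂ 20 − log₂ 7) = 224 / (4.3219 − 2.8074) = 147.896 ms/bit
  a = 631 − 147.896 × 2.8074 = 215.802 ms
Then RT(6) = 215.802 + 147.896 × log₂ 6 = 215.802 + 147.896 × 2.5850 ≈ 598.109 ms.

598.1 ms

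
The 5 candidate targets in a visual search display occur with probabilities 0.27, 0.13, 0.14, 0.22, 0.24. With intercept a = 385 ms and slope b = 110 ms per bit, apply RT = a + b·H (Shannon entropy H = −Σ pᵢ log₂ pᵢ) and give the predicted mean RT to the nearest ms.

634 ms

Entropy contributions −pᵢ log₂ pᵢ: 0.5100, 0.3826, 0.3971, 0.4806, 0.4941; sum H = 2.2645 bits.
RT = a + bH = 385 + 110·2.2645 = 634.09 ms.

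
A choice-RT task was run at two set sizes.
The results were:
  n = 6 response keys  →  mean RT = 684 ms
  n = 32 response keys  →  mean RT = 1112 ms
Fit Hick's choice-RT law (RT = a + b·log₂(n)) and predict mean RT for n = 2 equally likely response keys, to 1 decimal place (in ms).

Solve the two-equation system in a and b:
  b = (1112 − 684) / (log₂ 32 − log₂ 6) = 428 / (5 − 2.5850) = 177.223 ms/bit
  a = 684 − 177.223 × 2.5850 = 225.885 ms
Then RT(2) = 225.885 + 177.223 × log₂ 2 = 225.885 + 177.223 × 1 ≈ 403.108 ms.

403.1 ms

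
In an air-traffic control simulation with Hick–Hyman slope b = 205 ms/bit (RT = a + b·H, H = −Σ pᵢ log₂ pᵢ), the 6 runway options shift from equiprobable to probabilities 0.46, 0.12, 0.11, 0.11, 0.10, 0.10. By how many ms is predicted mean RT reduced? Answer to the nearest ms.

69 ms

Equiprobable entropy H₀ = log₂ 6 = 2.5850 bits.
Skewed entropy H = −Σ pᵢ log₂ pᵢ = 2.2474 bits.
ΔRT = b·(H₀ − H) = 205 × 0.3376 = 69.21 ms.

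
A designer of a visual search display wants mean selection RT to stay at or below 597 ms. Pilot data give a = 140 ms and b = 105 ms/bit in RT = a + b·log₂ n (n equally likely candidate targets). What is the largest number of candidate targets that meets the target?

Set 140 + 105·log₂ n ≤ 597 → log₂ n ≤ (597 − 140)/105 = 4.3524.
So n ≤ 2^4.3524 = 20.427; the largest integer n is 20.

20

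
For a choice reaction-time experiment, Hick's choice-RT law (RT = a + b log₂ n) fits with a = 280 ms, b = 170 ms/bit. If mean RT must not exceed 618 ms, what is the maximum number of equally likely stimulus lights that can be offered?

3

Set 280 + 170·log₂ n ≤ 618 → log₂ n ≤ (618 − 280)/170 = 1.9882.
So n ≤ 2^1.9882 = 3.968; the largest integer n is 3.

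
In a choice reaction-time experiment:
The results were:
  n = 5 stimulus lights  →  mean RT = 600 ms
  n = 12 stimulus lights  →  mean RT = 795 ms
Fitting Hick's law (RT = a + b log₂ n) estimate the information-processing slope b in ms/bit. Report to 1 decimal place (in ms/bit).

154.4 ms/bit

The slope on a log₂ axis is (795 − 600) / (3.5850 − 2.3219) = 154.390 ms/bit.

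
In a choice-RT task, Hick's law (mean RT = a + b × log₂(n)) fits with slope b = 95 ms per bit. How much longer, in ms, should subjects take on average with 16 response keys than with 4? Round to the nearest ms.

190 ms

Only the slope matters, since a is common to both: ΔRT = b·log₂(n₂/n₁).
log₂(16) − log₂(4) = log₂(16/4) = log₂(4) = 2.
ΔRT = 95 × 2.0000 = 190.000 ms.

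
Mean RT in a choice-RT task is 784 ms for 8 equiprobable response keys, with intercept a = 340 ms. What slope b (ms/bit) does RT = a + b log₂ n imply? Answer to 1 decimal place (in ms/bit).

log₂(8) = 3 bits.
b = (RT − a)/log₂ n = (784 − 340) / 3 = 148.000 ms/bit.

148.0 ms/bit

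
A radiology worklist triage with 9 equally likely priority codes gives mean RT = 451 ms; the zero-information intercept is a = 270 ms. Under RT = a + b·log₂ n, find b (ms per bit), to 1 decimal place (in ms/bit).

b = (451 − 270) / log₂(9) = 181 / 3.1699 = 57.099 ms/bit.

57.1 ms/bit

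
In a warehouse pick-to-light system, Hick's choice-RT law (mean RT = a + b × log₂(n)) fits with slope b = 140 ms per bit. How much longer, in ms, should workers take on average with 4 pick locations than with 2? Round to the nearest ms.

Only the slope matters, since a is common to both: ΔRT = b·log₂(n₂/n₁).
log₂(4) − log₂(2) = log₂(4/2) = log₂(2) = 1.
ΔRT = 140 × 1.0000 = 140.000 ms.

140 ms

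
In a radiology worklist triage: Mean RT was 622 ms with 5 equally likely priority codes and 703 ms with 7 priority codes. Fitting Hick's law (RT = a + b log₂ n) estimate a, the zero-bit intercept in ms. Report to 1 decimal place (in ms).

The slope on a log₂ axis is (703 − 622) / (2.8074 − 2.3219) = 166.863 ms/bit.
Intercept: a = 622 − 166.863·log₂(5) = 234.555 ms.

234.6 ms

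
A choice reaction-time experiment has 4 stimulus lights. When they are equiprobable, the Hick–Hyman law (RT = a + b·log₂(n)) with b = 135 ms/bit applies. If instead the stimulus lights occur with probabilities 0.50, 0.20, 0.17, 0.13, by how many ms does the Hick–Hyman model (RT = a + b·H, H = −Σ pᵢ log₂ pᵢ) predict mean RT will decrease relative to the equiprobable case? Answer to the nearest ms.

Equiprobable entropy H₀ = log₂ 4 = 2.0000 bits.
Skewed entropy H = −Σ pᵢ log₂ pᵢ = 1.7816 bits.
ΔRT = b·(H₀ − H) = 135 × 0.2184 = 29.48 ms.

29 ms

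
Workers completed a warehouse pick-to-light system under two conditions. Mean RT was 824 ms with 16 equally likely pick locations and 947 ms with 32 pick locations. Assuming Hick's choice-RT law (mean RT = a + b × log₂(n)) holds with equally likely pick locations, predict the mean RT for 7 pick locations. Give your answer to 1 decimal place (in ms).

677.3 ms

Fit slope and intercept:
  b = (947 − 824) / (log₂ 32 − log₂ 16) = 123 / (5 − 4) = 123.000 ms/bit
  a = 824 − 123.000 × 4 = 332.000 ms
Then RT(7) = 332.000 + 123.000 × log₂ 7 = 332.000 + 123.000 × 2.8074 ≈ 677.305 ms.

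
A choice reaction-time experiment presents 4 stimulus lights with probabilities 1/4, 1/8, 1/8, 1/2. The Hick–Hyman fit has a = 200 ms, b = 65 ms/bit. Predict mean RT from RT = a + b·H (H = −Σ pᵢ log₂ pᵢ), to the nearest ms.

Each term −pᵢ log₂ pᵢ: 0.25·2 + 0.125·3 + 0.125·3 + 0.5·1; summed, H = 1.750 bits.
Mean RT = a + bH = 200 + 65·1.750 = 313.75 ms.

314 ms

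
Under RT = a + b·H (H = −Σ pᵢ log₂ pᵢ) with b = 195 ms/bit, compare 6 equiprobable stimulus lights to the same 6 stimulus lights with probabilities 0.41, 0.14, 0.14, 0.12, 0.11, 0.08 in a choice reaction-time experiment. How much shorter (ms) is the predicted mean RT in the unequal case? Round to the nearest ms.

50 ms

Equiprobable entropy H₀ = log₂ 6 = 2.5850 bits.
Skewed entropy H = −Σ pᵢ log₂ pᵢ = 2.3305 bits.
ΔRT = b·(H₀ − H) = 195 × 0.2545 = 49.63 ms.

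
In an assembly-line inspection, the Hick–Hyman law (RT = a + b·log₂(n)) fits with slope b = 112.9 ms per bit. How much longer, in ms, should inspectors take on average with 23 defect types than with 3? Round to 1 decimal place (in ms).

The intercept a cancels: ΔRT = b·(log₂ n₂ − log₂ n₁) = b·log₂(n₂/n₁).
log₂(23) − log₂(3) = 4.5236 − 1.5850 = 2.9386.
ΔRT = 112.9 × 2.9386 = 331.768 ms.

331.8 ms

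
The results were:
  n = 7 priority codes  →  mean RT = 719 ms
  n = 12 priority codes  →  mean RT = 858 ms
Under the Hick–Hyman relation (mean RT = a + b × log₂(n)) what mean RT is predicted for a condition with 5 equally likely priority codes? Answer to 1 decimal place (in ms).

632.2 ms

RT is linear in log₂ n, so two points fix the line:
  b = (858 − 719) / (log₂ 12 − log₂ 7) = 139 / (3.5850 − 2.8074) = 178.753 ms/bit
  a = 719 − 178.753 × 2.8074 = 217.176 ms
Then RT(5) = 217.176 + 178.753 × log₂ 5 = 217.176 + 178.753 × 2.3219 ≈ 632.228 ms.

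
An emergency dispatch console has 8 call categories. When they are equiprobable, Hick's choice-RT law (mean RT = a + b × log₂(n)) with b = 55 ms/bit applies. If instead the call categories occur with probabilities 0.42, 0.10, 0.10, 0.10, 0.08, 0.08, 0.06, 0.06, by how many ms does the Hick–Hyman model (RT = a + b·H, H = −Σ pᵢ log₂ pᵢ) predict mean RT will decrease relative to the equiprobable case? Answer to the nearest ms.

22 ms

The RT saving is b·ΔH. Equiprobable H₀ = log₂(8) = 3.0000 bits; with the given probabilities H = 2.5923 bits.
b·(H₀ − H) = 55 × (3.0000 − 2.5923) = 22.42 ms.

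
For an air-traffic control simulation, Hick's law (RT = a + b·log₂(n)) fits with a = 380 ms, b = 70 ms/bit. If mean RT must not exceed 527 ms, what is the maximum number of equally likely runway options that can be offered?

4

70·log₂ n ≤ 527 − 380 = 147, giving log₂ n ≤ 2.1000 and n ≤ 4.287. The largest whole number is 4.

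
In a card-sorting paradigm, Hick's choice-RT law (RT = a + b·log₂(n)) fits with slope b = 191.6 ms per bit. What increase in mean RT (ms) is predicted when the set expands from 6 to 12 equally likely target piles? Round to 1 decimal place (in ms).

ΔRT = (a + b log₂ n₂) − (a + b log₂ n₁) = b·(log₂ n₂ − log₂ n₁).
log₂(12) − log₂(6) = log₂(12/6) = log₂(2) = 1.
ΔRT = 191.6 × 1.0000 = 191.600 ms.

191.6 ms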